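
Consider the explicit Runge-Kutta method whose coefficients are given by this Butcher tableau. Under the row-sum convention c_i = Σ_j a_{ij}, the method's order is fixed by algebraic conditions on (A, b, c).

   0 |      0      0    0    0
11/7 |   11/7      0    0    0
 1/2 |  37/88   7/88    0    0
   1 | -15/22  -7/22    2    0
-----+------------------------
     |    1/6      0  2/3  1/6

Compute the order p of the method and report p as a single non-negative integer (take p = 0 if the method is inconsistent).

4

b = (1/6, 0, 2/3, 1/6)
c = (0, 11/7, 1/2, 1)
Ac = (0, 0, 1/8, 1/2)
Σ b_i: 1/6·1 + 2/3·1 + 1/6·1 = 1 ✓
b·c: 2/3·1/2 + 1/6·1 = 1/2 ✓
b·c²: 2/3·1/4 + 1/6·1 = 1/3 ✓
b·Ac: 2/3·1/8 + 1/6·1/2 = 1/6 ✓
b·c³: 2/3·1/8 + 1/6·1 = 1/4 ✓
b·(c∘Ac): 2/3·1/16 + 1/6·1/2 = 1/8 ✓
b·Ac²: 2/3·11/56 + 1/6·(-2/7) = 1/12 ✓
b·A²c: 1/6·1/4 = 1/24 ✓; 4 stages ⇒ order 4.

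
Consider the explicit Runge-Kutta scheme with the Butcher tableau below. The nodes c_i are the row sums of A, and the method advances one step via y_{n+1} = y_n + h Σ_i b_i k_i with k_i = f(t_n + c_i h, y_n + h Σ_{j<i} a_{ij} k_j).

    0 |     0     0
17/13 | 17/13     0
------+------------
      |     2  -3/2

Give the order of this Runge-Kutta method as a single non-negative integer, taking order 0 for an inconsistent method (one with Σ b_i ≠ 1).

0

b = (2, -3/2)
c = (0, 17/13)
Σ b_i: 2·1 + (-3/2)·1 = 1/2 ≠ 1 ⇒ order 0.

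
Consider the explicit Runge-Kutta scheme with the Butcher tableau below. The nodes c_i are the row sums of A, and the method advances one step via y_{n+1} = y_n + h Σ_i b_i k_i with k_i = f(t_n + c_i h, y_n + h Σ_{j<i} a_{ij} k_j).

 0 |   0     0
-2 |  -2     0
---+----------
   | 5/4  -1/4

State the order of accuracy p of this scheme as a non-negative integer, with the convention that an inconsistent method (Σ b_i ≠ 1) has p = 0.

2

b = (5/4, -1/4)
c = (0, -2)
Σ b_i: 5/4·1 + (-1/4)·1 = 1 ✓
b·c: (-1/4)·(-2) = 1/2 ✓; 2 stages ⇒ order 2.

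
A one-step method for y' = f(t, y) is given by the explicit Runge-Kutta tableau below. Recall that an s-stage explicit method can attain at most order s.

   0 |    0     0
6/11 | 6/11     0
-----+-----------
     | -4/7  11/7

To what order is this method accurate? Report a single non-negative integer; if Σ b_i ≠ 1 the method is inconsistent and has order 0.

1

b = (-4/7, 11/7)
c = (0, 6/11)
Σ b_i: (-4/7)·1 + 11/7·1 = 1 ✓
b·c: 11/7·6/11 = 6/7 ≠ 1/2 ⇒ order 1.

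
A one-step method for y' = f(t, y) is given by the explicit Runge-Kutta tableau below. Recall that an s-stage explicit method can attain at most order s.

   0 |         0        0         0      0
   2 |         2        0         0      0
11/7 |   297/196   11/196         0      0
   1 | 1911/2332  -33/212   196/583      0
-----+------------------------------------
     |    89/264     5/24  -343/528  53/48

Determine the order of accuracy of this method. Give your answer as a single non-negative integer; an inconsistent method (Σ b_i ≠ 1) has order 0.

4

b = (89/264, 5/24, -343/528, 53/48)
c = (0, 2, 11/7, 1)
Ac = (0, 0, 11/98, 23/106)
Σ b_i: 89/264·1 + 5/24·1 + (-343/528)·1 + 53/48·1 = 1 ✓
b·c: 5/24·2 + (-343/528)·11/7 + 53/48·1 = 1/2 ✓
b·c²: 5/24·4 + (-343/528)·121/49 + 53/48·1 = 1/3 ✓
b·Ac: (-343/528)·11/98 + 53/48·23/106 = 1/6 ✓
b·c³: 5/24·8 + (-343/528)·1331/343 + 53/48·1 = 1/4 ✓
b·(c∘Ac): (-343/528)·121/686 + 53/48·23/106 = 1/8 ✓
b·Ac²: (-343/528)·11/49 + 53/48·11/53 = 1/12 ✓
b·A²c: 53/48·2/53 = 1/24 ✓; 4 stages ⇒ order 4.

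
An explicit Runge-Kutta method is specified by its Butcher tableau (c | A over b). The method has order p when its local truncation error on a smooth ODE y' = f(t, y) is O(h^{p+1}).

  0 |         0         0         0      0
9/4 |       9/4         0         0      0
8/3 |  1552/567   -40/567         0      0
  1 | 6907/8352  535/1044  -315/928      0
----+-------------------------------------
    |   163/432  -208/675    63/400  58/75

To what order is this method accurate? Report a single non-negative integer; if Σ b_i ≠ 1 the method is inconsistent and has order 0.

b = (163/432, -208/675, 63/400, 58/75)
c = (0, 9/4, 8/3, 1)
Ac = (0, 0, -10/63, 115/464)
Σ b_i: 163/432·1 + (-208/675)·1 + 63/400·1 + 58/75·1 = 1 ✓
b·c: (-208/675)·9/4 + 63/400·8/3 + 58/75·1 = 1/2 ✓
b·c²: (-208/675)·81/16 + 63/400·64/9 + 58/75·1 = 1/3 ✓
b·Ac: 63/400·(-10/63) + 58/75·115/464 = 1/6 ✓
b·c³: (-208/675)·729/64 + 63/400·512/27 + 58/75·1 = 1/4 ✓
b·(c∘Ac): 63/400·(-80/189) + 58/75·115/464 = 1/8 ✓
b·Ac²: 63/400·(-5/14) + 58/75·335/1856 = 1/12 ✓
b·A²c: 58/75·25/464 = 1/24 ✓; 4 stages ⇒ order 4.

4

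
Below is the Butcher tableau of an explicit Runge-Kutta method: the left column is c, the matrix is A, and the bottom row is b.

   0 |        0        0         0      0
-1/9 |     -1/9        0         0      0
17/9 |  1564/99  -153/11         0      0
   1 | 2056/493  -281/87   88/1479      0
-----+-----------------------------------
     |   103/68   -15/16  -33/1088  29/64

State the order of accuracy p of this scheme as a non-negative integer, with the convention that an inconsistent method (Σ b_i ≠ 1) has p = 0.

b = (103/68, -15/16, -33/1088, 29/64)
c = (0, -1/9, 17/9, 1)
Ac = (0, 0, 17/11, 41/87)
Σ b_i: 103/68·1 + (-15/16)·1 + (-33/1088)·1 + 29/64·1 = 1 ✓
b·c: (-15/16)·(-1/9) + (-33/1088)·17/9 + 29/64·1 = 1/2 ✓
b·c²: (-15/16)·1/81 + (-33/1088)·289/81 + 29/64·1 = 1/3 ✓
b·Ac: (-33/1088)·17/11 + 29/64·41/87 = 1/6 ✓
b·c³: (-15/16)·(-1/729) + (-33/1088)·4913/729 + 29/64·1 = 1/4 ✓
b·(c∘Ac): (-33/1088)·289/99 + 29/64·41/87 = 1/8 ✓
b·Ac²: (-33/1088)·(-17/99) + 29/64·5/29 = 1/12 ✓
b·A²c: 29/64·8/87 = 1/24 ✓; 4 stages ⇒ order 4.

4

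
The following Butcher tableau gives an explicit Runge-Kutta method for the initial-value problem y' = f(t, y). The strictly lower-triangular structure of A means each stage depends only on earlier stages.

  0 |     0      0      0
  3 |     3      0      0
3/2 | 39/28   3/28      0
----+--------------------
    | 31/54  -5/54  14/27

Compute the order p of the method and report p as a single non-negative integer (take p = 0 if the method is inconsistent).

3

b = (31/54, -5/54, 14/27)
c = (0, 3, 3/2)
Ac = (0, 0, 9/28)
Σ b_i: 31/54·1 + (-5/54)·1 + 14/27·1 = 1 ✓
b·c: (-5/54)·3 + 14/27·3/2 = 1/2 ✓
b·c²: (-5/54)·9 + 14/27·9/4 = 1/3 ✓
b·Ac: 14/27·9/28 = 1/6 ✓; 3 stages ⇒ order 3.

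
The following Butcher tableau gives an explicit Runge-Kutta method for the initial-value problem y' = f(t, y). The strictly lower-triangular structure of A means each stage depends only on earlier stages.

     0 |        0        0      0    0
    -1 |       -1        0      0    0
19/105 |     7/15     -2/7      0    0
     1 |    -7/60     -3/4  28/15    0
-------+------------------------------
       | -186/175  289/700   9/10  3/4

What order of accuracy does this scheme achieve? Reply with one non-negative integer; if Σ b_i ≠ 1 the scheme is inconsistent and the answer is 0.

2

b = (-186/175, 289/700, 9/10, 3/4)
c = (0, -1, 19/105, 1)
Ac = (0, 0, 2/7, 979/900)
Σ b_i: (-186/175)·1 + 289/700·1 + 9/10·1 + 3/4·1 = 1 ✓
b·c: 289/700·(-1) + 9/10·19/105 + 3/4·1 = 1/2 ✓
b·c²: 289/700·1 + 9/10·361/11025 + 3/4·1 = 7303/6125 ≠ 1/3 ⇒ order 2.
b·Ac: 9/10·2/7 + 3/4·979/900 = 9013/8400 ≠ 1/6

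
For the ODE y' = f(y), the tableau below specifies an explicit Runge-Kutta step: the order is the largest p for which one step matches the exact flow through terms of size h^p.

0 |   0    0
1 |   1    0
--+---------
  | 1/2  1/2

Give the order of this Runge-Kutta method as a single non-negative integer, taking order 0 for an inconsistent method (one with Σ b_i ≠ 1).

b = (1/2, 1/2)
c = (0, 1)
Σ b_i: 1/2·1 + 1/2·1 = 1 ✓
b·c: 1/2·1 = 1/2 ✓; 2 stages ⇒ order 2.

2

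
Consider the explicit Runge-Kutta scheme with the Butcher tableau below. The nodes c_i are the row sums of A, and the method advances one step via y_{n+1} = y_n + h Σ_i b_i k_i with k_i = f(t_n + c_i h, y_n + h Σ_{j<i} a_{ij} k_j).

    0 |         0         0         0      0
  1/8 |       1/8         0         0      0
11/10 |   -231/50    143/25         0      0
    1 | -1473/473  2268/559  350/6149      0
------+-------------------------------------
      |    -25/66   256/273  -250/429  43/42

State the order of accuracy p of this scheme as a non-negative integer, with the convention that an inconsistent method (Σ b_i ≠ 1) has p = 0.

b = (-25/66, 256/273, -250/429, 43/42)
c = (0, 1/8, 11/10, 1)
Ac = (0, 0, 143/200, 49/86)
Σ b_i: (-25/66)·1 + 256/273·1 + (-250/429)·1 + 43/42·1 = 1 ✓
b·c: 256/273·1/8 + (-250/429)·11/10 + 43/42·1 = 1/2 ✓
b·c²: 256/273·1/64 + (-250/429)·121/100 + 43/42·1 = 1/3 ✓
b·Ac: (-250/429)·143/200 + 43/42·49/86 = 1/6 ✓
b·c³: 256/273·1/512 + (-250/429)·1331/1000 + 43/42·1 = 1/4 ✓
b·(c∘Ac): (-250/429)·1573/2000 + 43/42·49/86 = 1/8 ✓
b·Ac²: (-250/429)·143/1600 + 43/42·91/688 = 1/12 ✓
b·A²c: 43/42·7/172 = 1/24 ✓; 4 stages ⇒ order 4.

4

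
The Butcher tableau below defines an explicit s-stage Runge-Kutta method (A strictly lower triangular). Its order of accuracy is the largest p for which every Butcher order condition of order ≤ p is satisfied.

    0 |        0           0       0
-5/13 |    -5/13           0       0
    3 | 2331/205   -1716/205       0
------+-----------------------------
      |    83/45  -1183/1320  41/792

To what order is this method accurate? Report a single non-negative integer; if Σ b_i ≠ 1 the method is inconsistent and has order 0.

b = (83/45, -1183/1320, 41/792)
c = (0, -5/13, 3)
Ac = (0, 0, 132/41)
Σ b_i: 83/45·1 + (-1183/1320)·1 + 41/792·1 = 1 ✓
b·c: (-1183/1320)·(-5/13) + 41/792·3 = 1/2 ✓
b·c²: (-1183/1320)·25/169 + 41/792·9 = 1/3 ✓
b·Ac: 41/792·132/41 = 1/6 ✓; 3 stages ⇒ order 3.

3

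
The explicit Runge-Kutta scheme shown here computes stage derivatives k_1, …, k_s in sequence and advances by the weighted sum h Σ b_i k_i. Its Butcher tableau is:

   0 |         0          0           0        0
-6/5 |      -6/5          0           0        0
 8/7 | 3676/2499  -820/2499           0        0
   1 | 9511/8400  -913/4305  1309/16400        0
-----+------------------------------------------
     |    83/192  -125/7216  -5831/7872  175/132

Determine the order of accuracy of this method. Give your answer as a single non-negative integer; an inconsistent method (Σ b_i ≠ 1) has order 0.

b = (83/192, -125/7216, -5831/7872, 175/132)
c = (0, -6/5, 8/7, 1)
Ac = (0, 0, 328/833, 121/350)
Σ b_i: 83/192·1 + (-125/7216)·1 + (-5831/7872)·1 + 175/132·1 = 1 ✓
b·c: (-125/7216)·(-6/5) + (-5831/7872)·8/7 + 175/132·1 = 1/2 ✓
b·c²: (-125/7216)·36/25 + (-5831/7872)·64/49 + 175/132·1 = 1/3 ✓
b·Ac: (-5831/7872)·328/833 + 175/132·121/350 = 1/6 ✓
b·c³: (-125/7216)·(-216/125) + (-5831/7872)·512/343 + 175/132·1 = 1/4 ✓
b·(c∘Ac): (-5831/7872)·2624/5831 + 175/132·121/350 = 1/8 ✓
b·Ac²: (-5831/7872)·(-1968/4165) + 175/132·(-176/875) = 1/12 ✓
b·A²c: 175/132·11/350 = 1/24 ✓; 4 stages ⇒ order 4.

4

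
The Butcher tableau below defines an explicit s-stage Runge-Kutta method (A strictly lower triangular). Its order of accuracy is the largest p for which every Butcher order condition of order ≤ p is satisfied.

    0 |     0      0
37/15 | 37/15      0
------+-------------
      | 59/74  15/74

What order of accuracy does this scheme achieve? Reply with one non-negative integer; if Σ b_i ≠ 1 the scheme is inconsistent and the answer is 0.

b = (59/74, 15/74)
c = (0, 37/15)
Σ b_i: 59/74·1 + 15/74·1 = 1 ✓
b·c: 15/74·37/15 = 1/2 ✓; 2 stages ⇒ order 2.

2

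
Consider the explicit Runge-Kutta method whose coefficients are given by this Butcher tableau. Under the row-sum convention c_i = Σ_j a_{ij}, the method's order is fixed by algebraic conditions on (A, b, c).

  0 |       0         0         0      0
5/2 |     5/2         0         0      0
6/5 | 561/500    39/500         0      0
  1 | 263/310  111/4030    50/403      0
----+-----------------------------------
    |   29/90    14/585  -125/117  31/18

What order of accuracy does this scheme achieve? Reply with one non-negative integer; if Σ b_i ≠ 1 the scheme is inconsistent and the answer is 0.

4

b = (29/90, 14/585, -125/117, 31/18)
c = (0, 5/2, 6/5, 1)
Ac = (0, 0, 39/200, 27/124)
Σ b_i: 29/90·1 + 14/585·1 + (-125/117)·1 + 31/18·1 = 1 ✓
b·c: 14/585·5/2 + (-125/117)·6/5 + 31/18·1 = 1/2 ✓
b·c²: 14/585·25/4 + (-125/117)·36/25 + 31/18·1 = 1/3 ✓
b·Ac: (-125/117)·39/200 + 31/18·27/124 = 1/6 ✓
b·c³: 14/585·125/8 + (-125/117)·216/125 + 31/18·1 = 1/4 ✓
b·(c∘Ac): (-125/117)·117/500 + 31/18·27/124 = 1/8 ✓
b·Ac²: (-125/117)·39/80 + 31/18·87/248 = 1/12 ✓
b·A²c: 31/18·3/124 = 1/24 ✓; 4 stages ⇒ order 4.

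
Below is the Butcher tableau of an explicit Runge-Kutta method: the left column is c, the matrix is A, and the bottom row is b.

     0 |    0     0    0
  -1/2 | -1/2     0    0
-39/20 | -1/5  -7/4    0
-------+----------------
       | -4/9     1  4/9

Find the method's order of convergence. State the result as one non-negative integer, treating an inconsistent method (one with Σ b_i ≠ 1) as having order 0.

b = (-4/9, 1, 4/9)
c = (0, -1/2, -39/20)
Ac = (0, 0, 7/8)
Σ b_i: (-4/9)·1 + 1·1 + 4/9·1 = 1 ✓
b·c: 1·(-1/2) + 4/9·(-39/20) = -41/30 ≠ 1/2 ⇒ order 1.

1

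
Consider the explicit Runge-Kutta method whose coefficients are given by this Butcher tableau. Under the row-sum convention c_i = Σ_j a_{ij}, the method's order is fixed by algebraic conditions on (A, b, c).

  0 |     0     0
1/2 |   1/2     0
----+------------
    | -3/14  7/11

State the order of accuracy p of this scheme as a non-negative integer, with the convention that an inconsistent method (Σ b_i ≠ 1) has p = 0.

b = (-3/14, 7/11)
c = (0, 1/2)
Σ b_i: (-3/14)·1 + 7/11·1 = 65/154 ≠ 1 ⇒ order 0.

0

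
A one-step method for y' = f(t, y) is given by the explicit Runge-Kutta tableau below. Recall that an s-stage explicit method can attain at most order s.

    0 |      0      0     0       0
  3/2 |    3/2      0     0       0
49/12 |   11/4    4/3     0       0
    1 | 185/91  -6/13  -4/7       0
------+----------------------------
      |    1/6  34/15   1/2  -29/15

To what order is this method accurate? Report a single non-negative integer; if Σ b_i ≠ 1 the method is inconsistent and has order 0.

b = (1/6, 34/15, 1/2, -29/15)
c = (0, 3/2, 49/12, 1)
Ac = (0, 0, 2, -118/39)
Σ b_i: 1/6·1 + 34/15·1 + 1/2·1 + (-29/15)·1 = 1 ✓
b·c: 34/15·3/2 + 1/2·49/12 + (-29/15)·1 = 421/120 ≠ 1/2 ⇒ order 1.

1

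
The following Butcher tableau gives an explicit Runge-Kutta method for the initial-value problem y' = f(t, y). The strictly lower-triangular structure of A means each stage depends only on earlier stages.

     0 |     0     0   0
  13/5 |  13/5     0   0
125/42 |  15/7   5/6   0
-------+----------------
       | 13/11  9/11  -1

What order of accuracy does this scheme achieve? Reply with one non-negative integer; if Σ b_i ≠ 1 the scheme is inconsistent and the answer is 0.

1

b = (13/11, 9/11, -1)
c = (0, 13/5, 125/42)
Ac = (0, 0, 13/6)
Σ b_i: 13/11·1 + 9/11·1 + (-1)·1 = 1 ✓
b·c: 9/11·13/5 + (-1)·125/42 = -1961/2310 ≠ 1/2 ⇒ order 1.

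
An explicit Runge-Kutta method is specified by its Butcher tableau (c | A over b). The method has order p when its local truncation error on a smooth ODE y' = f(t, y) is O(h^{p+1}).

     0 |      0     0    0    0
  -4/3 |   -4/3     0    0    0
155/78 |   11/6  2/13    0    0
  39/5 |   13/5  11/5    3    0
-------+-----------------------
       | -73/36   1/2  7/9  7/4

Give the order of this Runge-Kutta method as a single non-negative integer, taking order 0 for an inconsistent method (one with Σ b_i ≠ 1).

b = (-73/36, 1/2, 7/9, 7/4)
c = (0, -4/3, 155/78, 39/5)
Ac = (0, 0, -8/39, 1181/390)
Σ b_i: (-73/36)·1 + 1/2·1 + 7/9·1 + 7/4·1 = 1 ✓
b·c: 1/2·(-4/3) + 7/9·155/78 + 7/4·39/5 = 101993/7020 ≠ 1/2 ⇒ order 1.

1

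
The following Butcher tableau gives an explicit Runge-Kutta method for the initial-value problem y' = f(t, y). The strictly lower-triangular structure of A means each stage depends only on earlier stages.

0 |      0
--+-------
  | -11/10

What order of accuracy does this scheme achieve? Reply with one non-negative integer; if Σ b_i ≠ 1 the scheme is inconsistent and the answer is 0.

0

b = (-11/10)
c = (0)
Σ b_i: (-11/10)·1 = -11/10 ≠ 1 ⇒ order 0.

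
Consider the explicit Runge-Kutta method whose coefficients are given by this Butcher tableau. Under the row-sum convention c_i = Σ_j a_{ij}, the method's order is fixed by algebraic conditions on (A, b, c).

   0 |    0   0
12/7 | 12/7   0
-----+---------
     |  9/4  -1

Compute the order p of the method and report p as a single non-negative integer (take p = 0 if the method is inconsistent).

0

b = (9/4, -1)
c = (0, 12/7)
Σ b_i: 9/4·1 + (-1)·1 = 5/4 ≠ 1 ⇒ order 0.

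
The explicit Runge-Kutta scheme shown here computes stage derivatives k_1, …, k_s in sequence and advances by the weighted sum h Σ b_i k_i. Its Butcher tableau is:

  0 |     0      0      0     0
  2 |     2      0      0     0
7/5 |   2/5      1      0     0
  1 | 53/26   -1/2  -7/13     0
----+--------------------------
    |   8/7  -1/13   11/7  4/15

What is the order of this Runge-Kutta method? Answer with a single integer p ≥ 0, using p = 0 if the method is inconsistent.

b = (8/7, -1/13, 11/7, 4/15)
c = (0, 2, 7/5, 1)
Ac = (0, 0, 2, -114/65)
Σ b_i: 8/7·1 + (-1/13)·1 + 11/7·1 + 4/15·1 = 3964/1365 ≠ 1 ⇒ order 0.

0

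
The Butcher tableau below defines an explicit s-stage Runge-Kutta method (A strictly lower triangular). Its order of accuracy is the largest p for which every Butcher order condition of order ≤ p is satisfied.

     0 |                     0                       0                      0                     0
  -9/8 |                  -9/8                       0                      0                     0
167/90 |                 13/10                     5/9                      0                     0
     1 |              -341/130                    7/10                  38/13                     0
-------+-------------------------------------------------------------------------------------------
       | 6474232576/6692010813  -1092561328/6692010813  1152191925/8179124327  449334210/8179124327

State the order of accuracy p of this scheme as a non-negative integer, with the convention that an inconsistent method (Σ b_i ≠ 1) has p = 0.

3

b = (6474232576/6692010813, -1092561328/6692010813, 1152191925/8179124327, 449334210/8179124327)
c = (0, -9/8, 167/90, 1)
Ac = (0, 0, -5/8, 43397/9360)
Σ b_i: 6474232576/6692010813·1 + (-1092561328/6692010813)·1 + 1152191925/8179124327·1 + 449334210/8179124327·1 = 1 ✓
b·c: (-1092561328/6692010813)·(-9/8) + 1152191925/8179124327·167/90 + 449334210/8179124327·1 = 1/2 ✓
b·c²: (-1092561328/6692010813)·81/64 + 1152191925/8179124327·27889/8100 + 449334210/8179124327·1 = 1/3 ✓
b·Ac: 1152191925/8179124327·(-5/8) + 449334210/8179124327·43397/9360 = 1/6 ✓
b·c³: (-1092561328/6692010813)·(-729/512) + 1152191925/8179124327·4657463/729000 + 449334210/8179124327·1 = 3814094499737/3212165190240 ≠ 1/4 ⇒ order 3.
b·(c∘Ac): 1152191925/8179124327·(-167/144) + 449334210/8179124327·43397/9360 = 3260006231/35690724336 ≠ 1/8
b·Ac²: 1152191925/8179124327·45/64 + 449334210/8179124327·36898279/3369600 = 12377878053289/17666908546320 ≠ 1/12
b·A²c: 449334210/8179124327·(-95/52) = -1641798075/16358248654 ≠ 1/24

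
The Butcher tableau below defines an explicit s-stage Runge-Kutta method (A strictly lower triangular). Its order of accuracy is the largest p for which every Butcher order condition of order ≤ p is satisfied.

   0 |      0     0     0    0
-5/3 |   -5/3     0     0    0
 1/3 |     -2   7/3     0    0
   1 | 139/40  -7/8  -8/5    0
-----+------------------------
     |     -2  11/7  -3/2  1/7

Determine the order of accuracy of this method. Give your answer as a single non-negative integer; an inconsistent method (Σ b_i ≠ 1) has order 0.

0

b = (-2, 11/7, -3/2, 1/7)
c = (0, -5/3, 1/3, 1)
Ac = (0, 0, -35/9, 37/40)
Σ b_i: (-2)·1 + 11/7·1 + (-3/2)·1 + 1/7·1 = -25/14 ≠ 1 ⇒ order 0.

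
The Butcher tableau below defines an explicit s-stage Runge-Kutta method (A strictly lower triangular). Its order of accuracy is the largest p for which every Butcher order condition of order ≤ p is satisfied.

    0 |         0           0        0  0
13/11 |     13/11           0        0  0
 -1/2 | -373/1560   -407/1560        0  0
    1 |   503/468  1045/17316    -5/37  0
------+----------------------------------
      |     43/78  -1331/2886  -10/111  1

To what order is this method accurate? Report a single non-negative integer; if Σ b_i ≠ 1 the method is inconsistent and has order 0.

b = (43/78, -1331/2886, -10/111, 1)
c = (0, 13/11, -1/2, 1)
Ac = (0, 0, -37/120, 5/36)
Σ b_i: 43/78·1 + (-1331/2886)·1 + (-10/111)·1 + 1·1 = 1 ✓
b·c: (-1331/2886)·13/11 + (-10/111)·(-1/2) + 1·1 = 1/2 ✓
b·c²: (-1331/2886)·169/121 + (-10/111)·1/4 + 1·1 = 1/3 ✓
b·Ac: (-10/111)·(-37/120) + 1·5/36 = 1/6 ✓
b·c³: (-1331/2886)·2197/1331 + (-10/111)·(-1/8) + 1·1 = 1/4 ✓
b·(c∘Ac): (-10/111)·37/240 + 1·5/36 = 1/8 ✓
b·Ac²: (-10/111)·(-481/1320) + 1·5/99 = 1/12 ✓
b·A²c: 1·1/24 = 1/24 ✓; 4 stages ⇒ order 4.

4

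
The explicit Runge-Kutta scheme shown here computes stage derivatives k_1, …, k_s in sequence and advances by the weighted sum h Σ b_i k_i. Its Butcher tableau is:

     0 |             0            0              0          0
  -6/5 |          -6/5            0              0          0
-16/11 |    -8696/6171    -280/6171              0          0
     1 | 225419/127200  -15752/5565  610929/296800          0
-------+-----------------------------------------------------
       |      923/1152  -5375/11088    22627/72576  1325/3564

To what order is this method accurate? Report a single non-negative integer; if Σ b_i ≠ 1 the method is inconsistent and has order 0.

4

b = (923/1152, -5375/11088, 22627/72576, 1325/3564)
c = (0, -6/5, -16/11, 1)
Ac = (0, 0, 112/2057, 1067/2650)
Σ b_i: 923/1152·1 + (-5375/11088)·1 + 22627/72576·1 + 1325/3564·1 = 1 ✓
b·c: (-5375/11088)·(-6/5) + 22627/72576·(-16/11) + 1325/3564·1 = 1/2 ✓
b·c²: (-5375/11088)·36/25 + 22627/72576·256/121 + 1325/3564·1 = 1/3 ✓
b·Ac: 22627/72576·112/2057 + 1325/3564·1067/2650 = 1/6 ✓
b·c³: (-5375/11088)·(-216/125) + 22627/72576·(-4096/1331) + 1325/3564·1 = 1/4 ✓
b·(c∘Ac): 22627/72576·(-1792/22627) + 1325/3564·1067/2650 = 1/8 ✓
b·Ac²: 22627/72576·(-672/10285) + 1325/3564·1848/6625 = 1/12 ✓
b·A²c: 1325/3564·297/2650 = 1/24 ✓; 4 stages ⇒ order 4.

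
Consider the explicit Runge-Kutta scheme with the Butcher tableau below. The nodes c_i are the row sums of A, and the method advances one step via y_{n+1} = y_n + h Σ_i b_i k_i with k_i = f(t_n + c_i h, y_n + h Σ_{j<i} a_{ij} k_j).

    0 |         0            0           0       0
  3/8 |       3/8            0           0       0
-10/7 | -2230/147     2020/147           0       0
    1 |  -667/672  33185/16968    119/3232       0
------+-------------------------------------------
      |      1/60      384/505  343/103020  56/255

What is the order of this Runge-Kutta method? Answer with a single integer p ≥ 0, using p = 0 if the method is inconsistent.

4

b = (1/60, 384/505, 343/103020, 56/255)
c = (0, 3/8, -10/7, 1)
Ac = (0, 0, 505/98, 305/448)
Σ b_i: 1/60·1 + 384/505·1 + 343/103020·1 + 56/255·1 = 1 ✓
b·c: 384/505·3/8 + 343/103020·(-10/7) + 56/255·1 = 1/2 ✓
b·c²: 384/505·9/64 + 343/103020·100/49 + 56/255·1 = 1/3 ✓
b·Ac: 343/103020·505/98 + 56/255·305/448 = 1/6 ✓
b·c³: 384/505·27/512 + 343/103020·(-1000/343) + 56/255·1 = 1/4 ✓
b·(c∘Ac): 343/103020·(-2525/343) + 56/255·305/448 = 1/8 ✓
b·Ac²: 343/103020·1515/784 + 56/255·1255/3584 = 1/12 ✓
b·A²c: 56/255·85/448 = 1/24 ✓; 4 stages ⇒ order 4.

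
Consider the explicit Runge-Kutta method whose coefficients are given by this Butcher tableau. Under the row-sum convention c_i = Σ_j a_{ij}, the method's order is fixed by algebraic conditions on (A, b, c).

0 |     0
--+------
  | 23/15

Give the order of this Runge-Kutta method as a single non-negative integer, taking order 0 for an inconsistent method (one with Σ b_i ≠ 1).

b = (23/15)
c = (0)
Σ b_i: 23/15·1 = 23/15 ≠ 1 ⇒ order 0.

0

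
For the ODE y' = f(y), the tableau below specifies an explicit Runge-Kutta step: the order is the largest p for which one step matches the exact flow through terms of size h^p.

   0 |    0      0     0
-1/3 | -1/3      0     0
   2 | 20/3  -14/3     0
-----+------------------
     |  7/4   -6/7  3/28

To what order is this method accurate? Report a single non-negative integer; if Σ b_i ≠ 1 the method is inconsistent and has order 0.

b = (7/4, -6/7, 3/28)
c = (0, -1/3, 2)
Ac = (0, 0, 14/9)
Σ b_i: 7/4·1 + (-6/7)·1 + 3/28·1 = 1 ✓
b·c: (-6/7)·(-1/3) + 3/28·2 = 1/2 ✓
b·c²: (-6/7)·1/9 + 3/28·4 = 1/3 ✓
b·Ac: 3/28·14/9 = 1/6 ✓; 3 stages ⇒ order 3.

3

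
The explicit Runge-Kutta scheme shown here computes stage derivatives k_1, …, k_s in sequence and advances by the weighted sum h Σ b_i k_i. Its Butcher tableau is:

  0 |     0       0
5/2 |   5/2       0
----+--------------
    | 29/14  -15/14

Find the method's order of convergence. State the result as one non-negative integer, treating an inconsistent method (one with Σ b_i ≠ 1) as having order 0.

b = (29/14, -15/14)
c = (0, 5/2)
Σ b_i: 29/14·1 + (-15/14)·1 = 1 ✓
b·c: (-15/14)·5/2 = -75/28 ≠ 1/2 ⇒ order 1.

1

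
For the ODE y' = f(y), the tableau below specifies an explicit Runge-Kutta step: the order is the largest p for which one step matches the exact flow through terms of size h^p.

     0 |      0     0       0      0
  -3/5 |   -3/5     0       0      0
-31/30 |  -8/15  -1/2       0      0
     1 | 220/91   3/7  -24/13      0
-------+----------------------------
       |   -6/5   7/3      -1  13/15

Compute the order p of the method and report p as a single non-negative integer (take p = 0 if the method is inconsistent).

b = (-6/5, 7/3, -1, 13/15)
c = (0, -3/5, -31/30, 1)
Ac = (0, 0, 3/10, 751/455)
Σ b_i: (-6/5)·1 + 7/3·1 + (-1)·1 + 13/15·1 = 1 ✓
b·c: 7/3·(-3/5) + (-1)·(-31/30) + 13/15·1 = 1/2 ✓
b·c²: 7/3·9/25 + (-1)·961/900 + 13/15·1 = 23/36 ≠ 1/3 ⇒ order 2.
b·Ac: (-1)·3/10 + 13/15·751/455 = 1187/1050 ≠ 1/6

2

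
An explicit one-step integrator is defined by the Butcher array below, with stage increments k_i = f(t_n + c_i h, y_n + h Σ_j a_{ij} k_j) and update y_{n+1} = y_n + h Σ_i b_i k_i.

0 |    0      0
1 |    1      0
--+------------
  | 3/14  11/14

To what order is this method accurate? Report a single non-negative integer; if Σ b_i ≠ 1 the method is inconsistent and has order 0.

b = (3/14, 11/14)
c = (0, 1)
Σ b_i: 3/14·1 + 11/14·1 = 1 ✓
b·c: 11/14·1 = 11/14 ≠ 1/2 ⇒ order 1.

1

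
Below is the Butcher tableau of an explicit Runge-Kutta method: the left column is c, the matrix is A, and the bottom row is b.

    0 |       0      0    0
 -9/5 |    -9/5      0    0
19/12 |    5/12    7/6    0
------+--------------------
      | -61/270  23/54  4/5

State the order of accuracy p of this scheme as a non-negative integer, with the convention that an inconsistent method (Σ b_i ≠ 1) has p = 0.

b = (-61/270, 23/54, 4/5)
c = (0, -9/5, 19/12)
Ac = (0, 0, -21/10)
Σ b_i: (-61/270)·1 + 23/54·1 + 4/5·1 = 1 ✓
b·c: 23/54·(-9/5) + 4/5·19/12 = 1/2 ✓
b·c²: 23/54·81/25 + 4/5·361/144 = 3047/900 ≠ 1/3 ⇒ order 2.
b·Ac: 4/5·(-21/10) = -42/25 ≠ 1/6

2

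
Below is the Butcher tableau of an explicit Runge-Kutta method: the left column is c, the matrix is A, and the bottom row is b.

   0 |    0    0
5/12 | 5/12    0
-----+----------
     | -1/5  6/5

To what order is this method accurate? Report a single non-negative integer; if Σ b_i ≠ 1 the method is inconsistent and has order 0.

b = (-1/5, 6/5)
c = (0, 5/12)
Σ b_i: (-1/5)·1 + 6/5·1 = 1 ✓
b·c: 6/5·5/12 = 1/2 ✓; 2 stages ⇒ order 2.

2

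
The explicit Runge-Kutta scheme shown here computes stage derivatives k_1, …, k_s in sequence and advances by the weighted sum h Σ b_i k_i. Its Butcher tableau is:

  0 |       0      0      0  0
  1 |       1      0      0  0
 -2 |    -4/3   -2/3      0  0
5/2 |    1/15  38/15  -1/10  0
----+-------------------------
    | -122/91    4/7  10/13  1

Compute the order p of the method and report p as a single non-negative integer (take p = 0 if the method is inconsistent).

1

b = (-122/91, 4/7, 10/13, 1)
c = (0, 1, -2, 5/2)
Ac = (0, 0, -2/3, 41/15)
Σ b_i: (-122/91)·1 + 4/7·1 + 10/13·1 + 1·1 = 1 ✓
b·c: 4/7·1 + 10/13·(-2) + 1·5/2 = 279/182 ≠ 1/2 ⇒ order 1.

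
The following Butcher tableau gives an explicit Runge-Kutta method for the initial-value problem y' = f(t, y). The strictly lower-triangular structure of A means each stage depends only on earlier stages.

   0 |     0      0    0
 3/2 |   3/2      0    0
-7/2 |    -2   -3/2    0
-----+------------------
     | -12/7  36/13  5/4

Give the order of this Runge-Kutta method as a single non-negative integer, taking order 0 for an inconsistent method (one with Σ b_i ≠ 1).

b = (-12/7, 36/13, 5/4)
c = (0, 3/2, -7/2)
Ac = (0, 0, -9/4)
Σ b_i: (-12/7)·1 + 36/13·1 + 5/4·1 = 839/364 ≠ 1 ⇒ order 0.

0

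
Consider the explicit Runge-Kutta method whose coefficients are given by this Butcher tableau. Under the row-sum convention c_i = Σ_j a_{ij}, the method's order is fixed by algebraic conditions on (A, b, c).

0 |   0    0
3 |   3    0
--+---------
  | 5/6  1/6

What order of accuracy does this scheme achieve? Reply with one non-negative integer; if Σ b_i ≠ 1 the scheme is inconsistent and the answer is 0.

2

b = (5/6, 1/6)
c = (0, 3)
Σ b_i: 5/6·1 + 1/6·1 = 1 ✓
b·c: 1/6·3 = 1/2 ✓; 2 stages ⇒ order 2.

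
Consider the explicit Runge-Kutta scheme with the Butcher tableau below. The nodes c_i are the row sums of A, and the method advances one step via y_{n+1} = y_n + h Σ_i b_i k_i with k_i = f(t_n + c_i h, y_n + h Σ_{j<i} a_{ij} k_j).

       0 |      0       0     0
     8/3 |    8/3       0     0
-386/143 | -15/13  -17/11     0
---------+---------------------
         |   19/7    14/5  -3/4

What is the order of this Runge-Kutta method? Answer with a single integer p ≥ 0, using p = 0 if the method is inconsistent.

0

b = (19/7, 14/5, -3/4)
c = (0, 8/3, -386/143)
Ac = (0, 0, -136/33)
Σ b_i: 19/7·1 + 14/5·1 + (-3/4)·1 = 667/140 ≠ 1 ⇒ order 0.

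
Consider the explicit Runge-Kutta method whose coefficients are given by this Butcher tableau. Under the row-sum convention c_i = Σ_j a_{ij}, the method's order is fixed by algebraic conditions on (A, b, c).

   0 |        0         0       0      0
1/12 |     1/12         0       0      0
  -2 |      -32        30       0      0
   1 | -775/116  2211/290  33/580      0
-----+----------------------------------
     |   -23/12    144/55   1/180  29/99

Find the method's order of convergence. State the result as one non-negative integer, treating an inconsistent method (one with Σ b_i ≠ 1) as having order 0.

4

b = (-23/12, 144/55, 1/180, 29/99)
c = (0, 1/12, -2, 1)
Ac = (0, 0, 5/2, 121/232)
Σ b_i: (-23/12)·1 + 144/55·1 + 1/180·1 + 29/99·1 = 1 ✓
b·c: 144/55·1/12 + 1/180·(-2) + 29/99·1 = 1/2 ✓
b·c²: 144/55·1/144 + 1/180·4 + 29/99·1 = 1/3 ✓
b·Ac: 1/180·5/2 + 29/99·121/232 = 1/6 ✓
b·c³: 144/55·1/1728 + 1/180·(-8) + 29/99·1 = 1/4 ✓
b·(c∘Ac): 1/180·(-5) + 29/99·121/232 = 1/8 ✓
b·Ac²: 1/180·5/24 + 29/99·781/2784 = 1/12 ✓
b·A²c: 29/99·33/232 = 1/24 ✓; 4 stages ⇒ order 4.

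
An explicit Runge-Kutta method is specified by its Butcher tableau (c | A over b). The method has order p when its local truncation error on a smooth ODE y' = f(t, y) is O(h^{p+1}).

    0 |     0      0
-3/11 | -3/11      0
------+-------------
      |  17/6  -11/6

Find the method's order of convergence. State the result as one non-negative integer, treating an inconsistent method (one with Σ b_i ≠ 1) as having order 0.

2

b = (17/6, -11/6)
c = (0, -3/11)
Σ b_i: 17/6·1 + (-11/6)·1 = 1 ✓
b·c: (-11/6)·(-3/11) = 1/2 ✓; 2 stages ⇒ order 2.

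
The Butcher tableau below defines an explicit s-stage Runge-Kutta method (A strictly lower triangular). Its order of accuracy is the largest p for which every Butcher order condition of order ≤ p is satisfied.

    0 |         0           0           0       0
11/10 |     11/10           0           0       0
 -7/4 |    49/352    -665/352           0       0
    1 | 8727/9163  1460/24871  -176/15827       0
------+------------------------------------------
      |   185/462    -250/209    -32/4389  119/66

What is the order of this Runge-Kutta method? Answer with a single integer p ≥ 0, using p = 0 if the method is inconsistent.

b = (185/462, -250/209, -32/4389, 119/66)
c = (0, 11/10, -7/4, 1)
Ac = (0, 0, -133/64, 10/119)
Σ b_i: 185/462·1 + (-250/209)·1 + (-32/4389)·1 + 119/66·1 = 1 ✓
b·c: (-250/209)·11/10 + (-32/4389)·(-7/4) + 119/66·1 = 1/2 ✓
b·c²: (-250/209)·121/100 + (-32/4389)·49/16 + 119/66·1 = 1/3 ✓
b·Ac: (-32/4389)·(-133/64) + 119/66·10/119 = 1/6 ✓
b·c³: (-250/209)·1331/1000 + (-32/4389)·(-343/64) + 119/66·1 = 1/4 ✓
b·(c∘Ac): (-32/4389)·931/256 + 119/66·10/119 = 1/8 ✓
b·Ac²: (-32/4389)·(-1463/640) + 119/66·22/595 = 1/12 ✓
b·A²c: 119/66·11/476 = 1/24 ✓; 4 stages ⇒ order 4.

4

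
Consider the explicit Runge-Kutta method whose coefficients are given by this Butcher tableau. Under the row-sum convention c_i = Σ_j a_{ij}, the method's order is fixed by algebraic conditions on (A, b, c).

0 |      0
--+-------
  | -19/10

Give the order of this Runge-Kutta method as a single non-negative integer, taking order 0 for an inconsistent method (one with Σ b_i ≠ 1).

0

b = (-19/10)
c = (0)
Σ b_i: (-19/10)·1 = -19/10 ≠ 1 ⇒ order 0.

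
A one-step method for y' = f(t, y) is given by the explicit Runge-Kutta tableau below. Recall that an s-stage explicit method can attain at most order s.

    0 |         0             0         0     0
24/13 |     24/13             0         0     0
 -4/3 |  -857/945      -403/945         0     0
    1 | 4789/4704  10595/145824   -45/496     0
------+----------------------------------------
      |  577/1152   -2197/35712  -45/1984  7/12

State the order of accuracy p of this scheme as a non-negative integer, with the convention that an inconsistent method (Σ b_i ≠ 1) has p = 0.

b = (577/1152, -2197/35712, -45/1984, 7/12)
c = (0, 24/13, -4/3, 1)
Ac = (0, 0, -248/315, 25/98)
Σ b_i: 577/1152·1 + (-2197/35712)·1 + (-45/1984)·1 + 7/12·1 = 1 ✓
b·c: (-2197/35712)·24/13 + (-45/1984)·(-4/3) + 7/12·1 = 1/2 ✓
b·c²: (-2197/35712)·576/169 + (-45/1984)·16/9 + 7/12·1 = 1/3 ✓
b·Ac: (-45/1984)·(-248/315) + 7/12·25/98 = 1/6 ✓
b·c³: (-2197/35712)·13824/2197 + (-45/1984)·(-64/27) + 7/12·1 = 1/4 ✓
b·(c∘Ac): (-45/1984)·992/945 + 7/12·25/98 = 1/8 ✓
b·Ac²: (-45/1984)·(-1984/1365) + 7/12·55/637 = 1/12 ✓
b·A²c: 7/12·1/14 = 1/24 ✓; 4 stages ⇒ order 4.

4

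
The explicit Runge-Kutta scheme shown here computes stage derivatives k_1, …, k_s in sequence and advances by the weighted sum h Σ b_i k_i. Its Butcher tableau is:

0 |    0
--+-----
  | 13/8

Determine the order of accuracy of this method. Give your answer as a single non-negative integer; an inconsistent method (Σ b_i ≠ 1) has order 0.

0

b = (13/8)
c = (0)
Σ b_i: 13/8·1 = 13/8 ≠ 1 ⇒ order 0.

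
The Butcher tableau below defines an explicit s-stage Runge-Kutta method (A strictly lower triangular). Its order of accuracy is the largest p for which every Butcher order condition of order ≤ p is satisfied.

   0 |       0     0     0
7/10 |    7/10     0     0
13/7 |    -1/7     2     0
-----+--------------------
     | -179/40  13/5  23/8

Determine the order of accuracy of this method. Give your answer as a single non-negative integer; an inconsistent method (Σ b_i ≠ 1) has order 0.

1

b = (-179/40, 13/5, 23/8)
c = (0, 7/10, 13/7)
Ac = (0, 0, 7/5)
Σ b_i: (-179/40)·1 + 13/5·1 + 23/8·1 = 1 ✓
b·c: 13/5·7/10 + 23/8·13/7 = 10023/1400 ≠ 1/2 ⇒ order 1.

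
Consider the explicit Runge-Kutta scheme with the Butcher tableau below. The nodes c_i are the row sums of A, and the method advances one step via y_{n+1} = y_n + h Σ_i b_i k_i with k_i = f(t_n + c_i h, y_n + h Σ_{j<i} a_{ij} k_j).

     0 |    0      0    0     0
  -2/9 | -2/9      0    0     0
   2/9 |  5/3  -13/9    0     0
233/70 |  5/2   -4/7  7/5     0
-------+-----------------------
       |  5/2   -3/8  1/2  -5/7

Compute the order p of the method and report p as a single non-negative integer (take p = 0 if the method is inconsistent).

b = (5/2, -3/8, 1/2, -5/7)
c = (0, -2/9, 2/9, 233/70)
Ac = (0, 0, 26/81, 46/105)
Σ b_i: 5/2·1 + (-3/8)·1 + 1/2·1 + (-5/7)·1 = 107/56 ≠ 1 ⇒ order 0.

0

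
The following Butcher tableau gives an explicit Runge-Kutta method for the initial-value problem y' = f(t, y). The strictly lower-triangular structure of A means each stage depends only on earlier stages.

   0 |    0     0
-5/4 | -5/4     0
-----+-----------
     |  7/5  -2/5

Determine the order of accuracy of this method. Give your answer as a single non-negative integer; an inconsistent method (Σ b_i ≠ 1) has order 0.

2

b = (7/5, -2/5)
c = (0, -5/4)
Σ b_i: 7/5·1 + (-2/5)·1 = 1 ✓
b·c: (-2/5)·(-5/4) = 1/2 ✓; 2 stages ⇒ order 2.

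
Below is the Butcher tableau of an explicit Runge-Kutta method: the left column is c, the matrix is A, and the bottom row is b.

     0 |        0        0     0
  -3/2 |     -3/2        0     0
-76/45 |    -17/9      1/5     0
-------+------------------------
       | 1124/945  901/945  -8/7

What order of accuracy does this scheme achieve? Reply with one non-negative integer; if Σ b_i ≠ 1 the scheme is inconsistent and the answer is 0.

b = (1124/945, 901/945, -8/7)
c = (0, -3/2, -76/45)
Ac = (0, 0, -3/10)
Σ b_i: 1124/945·1 + 901/945·1 + (-8/7)·1 = 1 ✓
b·c: 901/945·(-3/2) + (-8/7)·(-76/45) = 1/2 ✓
b·c²: 901/945·9/4 + (-8/7)·5776/2025 = -63197/56700 ≠ 1/3 ⇒ order 2.
b·Ac: (-8/7)·(-3/10) = 12/35 ≠ 1/6

2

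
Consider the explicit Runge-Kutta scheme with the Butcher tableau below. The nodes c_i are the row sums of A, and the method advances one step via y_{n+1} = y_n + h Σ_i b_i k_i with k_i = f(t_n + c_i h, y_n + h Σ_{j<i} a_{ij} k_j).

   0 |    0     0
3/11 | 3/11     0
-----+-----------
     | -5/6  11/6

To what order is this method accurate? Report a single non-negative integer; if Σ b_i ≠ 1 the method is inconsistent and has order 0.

2

b = (-5/6, 11/6)
c = (0, 3/11)
Σ b_i: (-5/6)·1 + 11/6·1 = 1 ✓
b·c: 11/6·3/11 = 1/2 ✓; 2 stages ⇒ order 2.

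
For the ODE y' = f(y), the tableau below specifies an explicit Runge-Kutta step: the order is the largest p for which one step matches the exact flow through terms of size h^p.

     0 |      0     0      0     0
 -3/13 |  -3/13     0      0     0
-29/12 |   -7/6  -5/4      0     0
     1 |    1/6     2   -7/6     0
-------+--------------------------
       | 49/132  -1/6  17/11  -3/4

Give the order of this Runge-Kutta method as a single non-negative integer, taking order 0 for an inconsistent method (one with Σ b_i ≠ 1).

b = (49/132, -1/6, 17/11, -3/4)
c = (0, -3/13, -29/12, 1)
Ac = (0, 0, 15/52, 2207/936)
Σ b_i: 49/132·1 + (-1/6)·1 + 17/11·1 + (-3/4)·1 = 1 ✓
b·c: (-1/6)·(-3/13) + 17/11·(-29/12) + (-3/4)·1 = -3815/858 ≠ 1/2 ⇒ order 1.

1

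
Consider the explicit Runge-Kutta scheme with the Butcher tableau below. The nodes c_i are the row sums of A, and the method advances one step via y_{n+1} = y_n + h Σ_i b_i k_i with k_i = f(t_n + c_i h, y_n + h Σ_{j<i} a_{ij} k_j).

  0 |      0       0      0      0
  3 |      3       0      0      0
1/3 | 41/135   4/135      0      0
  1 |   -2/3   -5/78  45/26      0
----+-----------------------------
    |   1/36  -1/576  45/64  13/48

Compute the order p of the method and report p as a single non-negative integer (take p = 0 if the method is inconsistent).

b = (1/36, -1/576, 45/64, 13/48)
c = (0, 3, 1/3, 1)
Ac = (0, 0, 4/45, 5/13)
Σ b_i: 1/36·1 + (-1/576)·1 + 45/64·1 + 13/48·1 = 1 ✓
b·c: (-1/576)·3 + 45/64·1/3 + 13/48·1 = 1/2 ✓
b·c²: (-1/576)·9 + 45/64·1/9 + 13/48·1 = 1/3 ✓
b·Ac: 45/64·4/45 + 13/48·5/13 = 1/6 ✓
b·c³: (-1/576)·27 + 45/64·1/27 + 13/48·1 = 1/4 ✓
b·(c∘Ac): 45/64·4/135 + 13/48·5/13 = 1/8 ✓
b·Ac²: 45/64·4/15 + 13/48·(-5/13) = 1/12 ✓
b·A²c: 13/48·2/13 = 1/24 ✓; 4 stages ⇒ order 4.

4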